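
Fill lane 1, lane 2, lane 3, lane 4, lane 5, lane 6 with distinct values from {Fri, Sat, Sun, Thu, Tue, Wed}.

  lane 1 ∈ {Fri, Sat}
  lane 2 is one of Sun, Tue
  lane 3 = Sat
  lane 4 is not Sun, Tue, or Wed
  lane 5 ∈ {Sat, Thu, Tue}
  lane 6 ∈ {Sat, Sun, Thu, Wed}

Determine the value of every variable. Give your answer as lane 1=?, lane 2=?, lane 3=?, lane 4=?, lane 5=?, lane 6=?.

lane 3's domain is down to {Sat}, so lane 3 = Sat. Eliminate Sat elsewhere: lane 1, lane 4, lane 5, lane 6.
lane 1's domain is down to {Fri}, so lane 1 = Fri. So lane 4 can't be Fri.
That leaves lane 4 = Thu. Strike Thu from lane 5, lane 6.
lane 5 must be Tue (only option left). So lane 2 can't be Tue.
That leaves lane 2 = Sun. Strike Sun from lane 6.
lane 6's domain is down to {Wed}, so lane 6 = Wed.

lane 1=Fri, lane 2=Sun, lane 3=Sat, lane 4=Thu, lane 5=Tue, lane 6=Wed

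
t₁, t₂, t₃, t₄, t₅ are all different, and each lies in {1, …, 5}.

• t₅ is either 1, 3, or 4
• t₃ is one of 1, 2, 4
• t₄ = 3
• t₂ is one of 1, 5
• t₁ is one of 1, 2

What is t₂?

t₄'s domain is down to {3}, so t₄ = 3. So t₅ can't be 3.
The 4 still-open variables draw from only 4 values {1, 2, 4, 5}, so each is used; only t₂ can be 5, hence t₂ = 5.

5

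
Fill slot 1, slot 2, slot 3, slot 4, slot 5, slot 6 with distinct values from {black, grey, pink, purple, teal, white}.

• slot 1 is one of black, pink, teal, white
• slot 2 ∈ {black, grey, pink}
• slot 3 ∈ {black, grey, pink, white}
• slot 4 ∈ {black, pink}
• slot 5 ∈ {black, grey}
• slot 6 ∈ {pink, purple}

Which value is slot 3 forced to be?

white

The 6 variables draw from only 6 values {black, grey, pink, purple, teal, white}, so each is used; only slot 6 can be purple, hence slot 6 = purple.
Among the 5 still-open variables, teal fits only slot 1 (and all 5 values in {black, grey, pink, teal, white} must be used), so slot 1 = teal.
Among the 4 still-open variables, white fits only slot 3 (and all 4 values in {black, grey, pink, white} must be used), so slot 3 = white.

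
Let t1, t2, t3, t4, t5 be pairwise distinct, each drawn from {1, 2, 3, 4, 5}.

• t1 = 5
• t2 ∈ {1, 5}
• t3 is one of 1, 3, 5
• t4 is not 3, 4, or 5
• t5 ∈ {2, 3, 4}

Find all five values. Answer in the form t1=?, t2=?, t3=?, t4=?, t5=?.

t1=5, t2=1, t3=3, t4=2, t5=4

t1 must be 5 (only option left). Remove 5 from t2, t3.
t2 has just one choice, so t2 = 1. Remove 1 from t3, t4.
t3 must be 3 (only option left). Strike 3 from t5.
t4 must be 2 (only option left). So t5 can't be 2.
t5's domain is down to {4}, so t5 = 4.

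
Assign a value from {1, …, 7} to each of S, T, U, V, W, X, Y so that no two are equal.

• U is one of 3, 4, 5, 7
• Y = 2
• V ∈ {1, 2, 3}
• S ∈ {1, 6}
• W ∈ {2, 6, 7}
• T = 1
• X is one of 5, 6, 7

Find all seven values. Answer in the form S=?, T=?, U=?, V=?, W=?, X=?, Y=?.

S=6, T=1, U=4, V=3, W=7, X=5, Y=2

T's domain is down to {1}, so T = 1. Strike 1 from S, V.
Y's domain is down to {2}, so Y = 2. Remove 2 from V, W.
That leaves S = 6. So W, X can't be 6.
V has just one choice, so V = 3. Remove 3 from U.
That leaves W = 7. Eliminate 7 elsewhere: U, X.
That leaves X = 5. So U can't be 5.
U's domain is down to {4}, so U = 4.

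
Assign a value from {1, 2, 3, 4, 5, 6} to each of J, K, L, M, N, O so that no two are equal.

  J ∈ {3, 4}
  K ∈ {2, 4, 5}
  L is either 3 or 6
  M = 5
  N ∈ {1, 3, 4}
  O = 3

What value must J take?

M must be 5 (only option left). Remove 5 from K.
That leaves O = 3. So J, L, N can't be 3.
So J = 4.

4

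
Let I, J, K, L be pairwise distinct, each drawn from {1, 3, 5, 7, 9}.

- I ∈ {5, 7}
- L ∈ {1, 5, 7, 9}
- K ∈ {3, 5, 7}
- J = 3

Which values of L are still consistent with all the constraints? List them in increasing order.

1, 9

J must be 3 (only option left). Eliminate 3 elsewhere: K.
I and K share exactly the 2 values {5, 7}; by pigeonhole those values go to them, so strike 5, 7 from L.
No further eliminations apply; L can still be any of 1, 9.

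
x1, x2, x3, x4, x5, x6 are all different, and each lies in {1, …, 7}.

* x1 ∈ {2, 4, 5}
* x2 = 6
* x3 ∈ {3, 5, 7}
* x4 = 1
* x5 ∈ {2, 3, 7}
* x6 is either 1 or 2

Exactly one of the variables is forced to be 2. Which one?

x6

x2 must be 6 (only option left).
x4 must be 1 (only option left). Eliminate 1 elsewhere: x6.
So 2 goes to x6.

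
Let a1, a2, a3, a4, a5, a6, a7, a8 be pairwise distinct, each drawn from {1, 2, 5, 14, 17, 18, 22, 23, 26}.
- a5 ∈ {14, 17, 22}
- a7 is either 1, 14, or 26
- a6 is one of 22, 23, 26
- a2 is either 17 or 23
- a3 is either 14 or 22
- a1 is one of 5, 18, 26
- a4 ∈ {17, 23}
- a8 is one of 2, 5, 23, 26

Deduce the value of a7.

a2 and a4 share exactly the 2 values {17, 23}; by pigeonhole those values go to them, so strike 17, 23 from a5, a6, a8.
The 2 variables a3 and a5 are confined to {14, 22}, which locks those values in; drop them from a6, a7.
a6's domain is down to {26}, so a6 = 26. Eliminate 26 elsewhere: a1, a7, a8.
So a7 = 1.

1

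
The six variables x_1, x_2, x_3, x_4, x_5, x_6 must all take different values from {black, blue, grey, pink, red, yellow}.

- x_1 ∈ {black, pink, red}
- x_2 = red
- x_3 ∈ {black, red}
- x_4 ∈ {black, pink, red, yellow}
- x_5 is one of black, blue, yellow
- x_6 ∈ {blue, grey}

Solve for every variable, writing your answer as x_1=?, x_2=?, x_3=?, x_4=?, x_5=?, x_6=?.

x_2's domain is down to {red}, so x_2 = red. Remove red from x_1, x_3, x_4.
x_3's domain is down to {black}, so x_3 = black. Eliminate black elsewhere: x_1, x_4, x_5.
x_1 must be pink (only option left). Strike pink from x_4.
x_4 must be yellow (only option left). Strike yellow from x_5.
That leaves x_5 = blue. Strike blue from x_6.
x_6 has just one choice, so x_6 = grey.

x_1=pink, x_2=red, x_3=black, x_4=yellow, x_5=blue, x_6=grey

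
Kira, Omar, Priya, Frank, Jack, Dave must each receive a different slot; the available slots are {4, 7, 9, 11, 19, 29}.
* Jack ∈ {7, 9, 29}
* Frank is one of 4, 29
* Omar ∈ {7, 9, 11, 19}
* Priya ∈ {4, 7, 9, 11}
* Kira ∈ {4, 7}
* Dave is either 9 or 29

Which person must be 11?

Among the 6 variables, 19 fits only Omar (and all 6 values in {4, 7, 9, 11, 19, 29} must be used), so Omar = 19.
Among the 5 still-open variables, 11 fits only Priya (and all 5 values in {4, 7, 9, 11, 29} must be used), so Priya = 11.

Priya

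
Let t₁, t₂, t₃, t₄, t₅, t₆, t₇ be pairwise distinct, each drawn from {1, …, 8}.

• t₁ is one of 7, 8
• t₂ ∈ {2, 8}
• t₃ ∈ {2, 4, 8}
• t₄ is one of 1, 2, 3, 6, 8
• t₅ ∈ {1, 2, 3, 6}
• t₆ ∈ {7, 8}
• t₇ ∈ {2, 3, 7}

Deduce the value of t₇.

3

The 7 variables draw from only 7 values {1, 2, 3, 4, 6, 7, 8}, so each is used; only t₃ can be 4, hence t₃ = 4.
t₁ and t₆ between them cover only {7, 8} — a naked pair. Remove those values from t₂, t₄, t₇.
t₂ must be 2 (only option left). Eliminate 2 elsewhere: t₄, t₅, t₇.
So t₇ = 3.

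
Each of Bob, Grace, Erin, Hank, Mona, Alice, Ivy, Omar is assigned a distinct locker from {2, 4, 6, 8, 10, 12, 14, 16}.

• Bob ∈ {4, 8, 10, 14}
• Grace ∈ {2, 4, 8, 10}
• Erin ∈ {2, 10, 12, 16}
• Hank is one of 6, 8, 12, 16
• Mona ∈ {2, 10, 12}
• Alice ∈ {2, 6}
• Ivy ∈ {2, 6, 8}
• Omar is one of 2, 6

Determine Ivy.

8

The 8 variables together cover exactly {2, 4, 6, 8, 10, 12, 14, 16} — 8 values for 8 variables — and 14 appears only in Bob's list, so Bob = 14.
Among the 7 still-open variables, 4 fits only Grace (and all 7 values in {2, 4, 6, 8, 10, 12, 16} must be used), so Grace = 4.
The 2 variables Alice and Omar are confined to {2, 6}, which locks those values in; drop them from Erin, Hank, Mona, Ivy.
So Ivy = 8.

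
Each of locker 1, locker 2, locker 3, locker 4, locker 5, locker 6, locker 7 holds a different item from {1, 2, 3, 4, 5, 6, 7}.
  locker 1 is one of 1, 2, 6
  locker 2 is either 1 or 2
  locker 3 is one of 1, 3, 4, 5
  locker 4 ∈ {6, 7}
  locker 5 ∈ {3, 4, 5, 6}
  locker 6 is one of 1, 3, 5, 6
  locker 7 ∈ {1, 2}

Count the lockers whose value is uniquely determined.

The 7 variables draw from only 7 values {1, 2, 3, 4, 5, 6, 7}, so each is used; only locker 4 can be 7, hence locker 4 = 7.
The 2 variables locker 2 and locker 7 are confined to {1, 2}, which locks those values in; drop them from locker 1, locker 3, locker 6.
locker 1 has just one choice, so locker 1 = 6. Strike 6 from locker 5, locker 6.
Determined: locker 1=6, locker 4=7. The other lockers each still have more than one consistent value. That makes 2.

2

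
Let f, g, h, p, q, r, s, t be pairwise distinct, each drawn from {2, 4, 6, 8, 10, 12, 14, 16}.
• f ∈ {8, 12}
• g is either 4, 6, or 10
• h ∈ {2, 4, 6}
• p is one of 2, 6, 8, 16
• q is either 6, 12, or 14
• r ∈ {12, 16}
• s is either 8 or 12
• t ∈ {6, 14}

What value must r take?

16

The 8 variables together cover exactly {2, 4, 6, 8, 10, 12, 14, 16} — 8 values for 8 variables — and 10 appears only in g's list, so g = 10.
The 7 still-open variables together cover exactly {2, 4, 6, 8, 12, 14, 16} — 7 values for 7 variables — and 4 appears only in h's list, so h = 4.
The 6 still-open variables together cover exactly {2, 6, 8, 12, 14, 16} — 6 values for 6 variables — and 2 appears only in p's list, so p = 2.
The 5 still-open variables draw from only 5 values {6, 8, 12, 14, 16}, so each is used; only r can be 16, hence r = 16.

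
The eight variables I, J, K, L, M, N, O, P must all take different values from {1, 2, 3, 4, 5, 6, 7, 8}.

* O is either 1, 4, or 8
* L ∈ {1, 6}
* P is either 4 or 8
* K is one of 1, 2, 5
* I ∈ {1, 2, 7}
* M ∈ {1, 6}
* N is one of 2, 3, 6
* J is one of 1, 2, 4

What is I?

The 8 variables together cover exactly {1, 2, 3, 4, 5, 6, 7, 8} — 8 values for 8 variables — and 3 appears only in N's list, so N = 3.
The 7 still-open variables together cover exactly {1, 2, 4, 5, 6, 7, 8} — 7 values for 7 variables — and 5 appears only in K's list, so K = 5.
The 6 still-open variables draw from only 6 values {1, 2, 4, 6, 7, 8}, so each is used; only I can be 7, hence I = 7.

7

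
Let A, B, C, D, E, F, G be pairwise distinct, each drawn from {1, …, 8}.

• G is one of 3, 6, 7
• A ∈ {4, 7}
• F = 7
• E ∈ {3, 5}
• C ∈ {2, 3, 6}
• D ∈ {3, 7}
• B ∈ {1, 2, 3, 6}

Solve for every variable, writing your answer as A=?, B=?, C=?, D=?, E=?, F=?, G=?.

F has just one choice, so F = 7. Strike 7 from A, D, G.
That leaves A = 4.
D must be 3 (only option left). Eliminate 3 elsewhere: B, C, E, G.
E must be 5 (only option left).
G must be 6 (only option left). Strike 6 from B, C.
C must be 2 (only option left). So B can't be 2.
B has just one choice, so B = 1.

A=4, B=1, C=2, D=3, E=5, F=7, G=6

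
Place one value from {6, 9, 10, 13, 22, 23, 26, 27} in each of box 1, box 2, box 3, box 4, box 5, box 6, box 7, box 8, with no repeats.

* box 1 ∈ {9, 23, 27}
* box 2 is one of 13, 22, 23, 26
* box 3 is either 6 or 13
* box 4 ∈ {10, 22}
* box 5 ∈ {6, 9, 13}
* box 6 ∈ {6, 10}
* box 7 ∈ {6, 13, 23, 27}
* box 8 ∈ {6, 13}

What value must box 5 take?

9

The 8 variables together cover exactly {6, 9, 10, 13, 22, 23, 26, 27} — 8 values for 8 variables — and 26 appears only in box 2's list, so box 2 = 26.
The 7 still-open variables together cover exactly {6, 9, 10, 13, 22, 23, 27} — 7 values for 7 variables — and 22 appears only in box 4's list, so box 4 = 22.
Among the 6 still-open variables, 10 fits only box 6 (and all 6 values in {6, 9, 10, 13, 23, 27} must be used), so box 6 = 10.
box 3 and box 8 between them cover only {6, 13} — a naked pair. Remove those values from box 5, box 7.
So box 5 = 9.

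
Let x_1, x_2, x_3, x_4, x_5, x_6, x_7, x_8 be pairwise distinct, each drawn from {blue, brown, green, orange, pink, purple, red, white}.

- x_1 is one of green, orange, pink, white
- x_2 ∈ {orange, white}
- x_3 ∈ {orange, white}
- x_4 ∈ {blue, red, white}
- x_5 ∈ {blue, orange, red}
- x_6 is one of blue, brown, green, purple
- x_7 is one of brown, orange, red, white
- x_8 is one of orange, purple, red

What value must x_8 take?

The 8 variables draw from only 8 values {blue, brown, green, orange, pink, purple, red, white}, so each is used; only x_1 can be pink, hence x_1 = pink.
The 7 still-open variables draw from only 7 values {blue, brown, green, orange, purple, red, white}, so each is used; only x_6 can be green, hence x_6 = green.
Among the 6 still-open variables, brown fits only x_7 (and all 6 values in {blue, brown, orange, purple, red, white} must be used), so x_7 = brown.
The 5 still-open variables draw from only 5 values {blue, orange, purple, red, white}, so each is used; only x_8 can be purple, hence x_8 = purple.

purple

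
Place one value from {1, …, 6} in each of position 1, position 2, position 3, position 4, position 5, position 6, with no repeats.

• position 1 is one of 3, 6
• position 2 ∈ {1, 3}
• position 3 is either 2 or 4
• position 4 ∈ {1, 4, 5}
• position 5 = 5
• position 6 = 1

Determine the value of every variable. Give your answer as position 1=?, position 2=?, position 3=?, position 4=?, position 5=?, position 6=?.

position 5 has just one choice, so position 5 = 5. Remove 5 from position 4.
position 6's domain is down to {1}, so position 6 = 1. Eliminate 1 elsewhere: position 2, position 4.
position 2's domain is down to {3}, so position 2 = 3. Eliminate 3 elsewhere: position 1.
position 4 must be 4 (only option left). So position 3 can't be 4.
position 1 has just one choice, so position 1 = 6.
position 3's domain is down to {2}, so position 3 = 2.

position 1=6, position 2=3, position 3=2, position 4=4, position 5=5, position 6=1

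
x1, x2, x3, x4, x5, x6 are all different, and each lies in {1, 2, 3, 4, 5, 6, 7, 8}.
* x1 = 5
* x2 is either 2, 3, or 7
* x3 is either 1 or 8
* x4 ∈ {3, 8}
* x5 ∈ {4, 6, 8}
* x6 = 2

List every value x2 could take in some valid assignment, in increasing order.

3, 7

x1 has just one choice, so x1 = 5.
x6 must be 2 (only option left). Strike 2 from x2.
No further eliminations apply; x2 can still be any of 3, 7.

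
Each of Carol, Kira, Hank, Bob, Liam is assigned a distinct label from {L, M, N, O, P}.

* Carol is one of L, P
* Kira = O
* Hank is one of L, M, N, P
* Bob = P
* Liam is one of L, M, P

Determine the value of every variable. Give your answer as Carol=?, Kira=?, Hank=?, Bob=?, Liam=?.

Kira has just one choice, so Kira = O.
Bob's domain is down to {P}, so Bob = P. So Carol, Hank, Liam can't be P.
Carol must be L (only option left). Eliminate L elsewhere: Hank, Liam.
Liam must be M (only option left). Eliminate M elsewhere: Hank.
Hank's domain is down to {N}, so Hank = N.

Carol=L, Kira=O, Hank=N, Bob=P, Liam=M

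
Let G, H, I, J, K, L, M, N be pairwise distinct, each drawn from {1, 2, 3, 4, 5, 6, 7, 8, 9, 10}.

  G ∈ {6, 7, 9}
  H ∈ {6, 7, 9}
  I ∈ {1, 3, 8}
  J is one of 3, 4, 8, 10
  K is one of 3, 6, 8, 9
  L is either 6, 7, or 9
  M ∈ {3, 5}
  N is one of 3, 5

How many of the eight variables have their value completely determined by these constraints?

2

The 2 variables M and N are confined to {3, 5}, which locks those values in; drop them from I, J, K.
G, H, L share exactly the 3 values {6, 7, 9}; by pigeonhole those values go to them, so strike 6, 7, 9 from K.
K must be 8 (only option left). Eliminate 8 elsewhere: I, J.
I has just one choice, so I = 1.
Determined: I=1, K=8. The other variables each still have more than one consistent value. That makes 2.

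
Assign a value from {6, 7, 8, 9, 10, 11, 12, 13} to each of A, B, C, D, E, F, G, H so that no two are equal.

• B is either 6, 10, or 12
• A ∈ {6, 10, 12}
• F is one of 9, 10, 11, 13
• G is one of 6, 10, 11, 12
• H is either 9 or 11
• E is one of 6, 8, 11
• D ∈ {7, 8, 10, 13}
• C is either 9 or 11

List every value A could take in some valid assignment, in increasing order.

6, 10, 12

The 8 variables together cover exactly {6, 7, 8, 9, 10, 11, 12, 13} — 8 values for 8 variables — and 7 appears only in D's list, so D = 7.
The 7 still-open variables draw from only 7 values {6, 8, 9, 10, 11, 12, 13}, so each is used; only E can be 8, hence E = 8.
The 6 still-open variables together cover exactly {6, 9, 10, 11, 12, 13} — 6 values for 6 variables — and 13 appears only in F's list, so F = 13.
C and H share exactly the 2 values {9, 11}; by pigeonhole those values go to them, so strike 9, 11 from G.
No further eliminations apply; A can still be any of 6, 10, 12.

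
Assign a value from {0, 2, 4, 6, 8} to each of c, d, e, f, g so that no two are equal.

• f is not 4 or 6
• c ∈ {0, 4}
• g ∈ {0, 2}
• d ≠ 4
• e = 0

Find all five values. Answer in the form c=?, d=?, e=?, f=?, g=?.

c=4, d=6, e=0, f=8, g=2

e has just one choice, so e = 0. Eliminate 0 elsewhere: c, d, f, g.
g must be 2 (only option left). Eliminate 2 elsewhere: d, f.
c must be 4 (only option left).
f must be 8 (only option left). Strike 8 from d.
d has just one choice, so d = 6.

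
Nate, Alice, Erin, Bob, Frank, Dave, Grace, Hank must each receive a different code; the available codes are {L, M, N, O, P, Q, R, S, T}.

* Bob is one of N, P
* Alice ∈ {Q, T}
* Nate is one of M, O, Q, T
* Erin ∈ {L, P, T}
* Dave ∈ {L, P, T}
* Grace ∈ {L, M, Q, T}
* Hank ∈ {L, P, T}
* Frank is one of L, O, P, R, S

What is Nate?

The 3 variables Erin, Dave, Hank are confined to {L, P, T}, which locks those values in; drop them from Nate, Alice, Bob, Frank, Grace.
Alice has just one choice, so Alice = Q. Strike Q from Nate, Grace.
Bob must be N (only option left).
That leaves Grace = M. Remove M from Nate.
So Nate = O.

O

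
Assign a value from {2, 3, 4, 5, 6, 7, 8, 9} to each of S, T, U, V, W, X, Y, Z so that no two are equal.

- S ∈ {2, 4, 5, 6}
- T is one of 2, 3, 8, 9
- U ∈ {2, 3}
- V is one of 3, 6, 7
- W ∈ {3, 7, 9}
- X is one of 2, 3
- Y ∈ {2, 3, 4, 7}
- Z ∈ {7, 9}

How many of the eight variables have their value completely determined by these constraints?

Among the 8 variables, 5 fits only S (and all 8 values in {2, 3, 4, 5, 6, 7, 8, 9} must be used), so S = 5.
The 7 still-open variables together cover exactly {2, 3, 4, 6, 7, 8, 9} — 7 values for 7 variables — and 4 appears only in Y's list, so Y = 4.
The 6 still-open variables together cover exactly {2, 3, 6, 7, 8, 9} — 6 values for 6 variables — and 6 appears only in V's list, so V = 6.
The 5 still-open variables together cover exactly {2, 3, 7, 8, 9} — 5 values for 5 variables — and 8 appears only in T's list, so T = 8.
U and X between them cover only {2, 3} — a naked pair. Remove those values from W.
Determined: S=5, T=8, V=6, Y=4. The other variables each still have more than one consistent value. That makes 4.

4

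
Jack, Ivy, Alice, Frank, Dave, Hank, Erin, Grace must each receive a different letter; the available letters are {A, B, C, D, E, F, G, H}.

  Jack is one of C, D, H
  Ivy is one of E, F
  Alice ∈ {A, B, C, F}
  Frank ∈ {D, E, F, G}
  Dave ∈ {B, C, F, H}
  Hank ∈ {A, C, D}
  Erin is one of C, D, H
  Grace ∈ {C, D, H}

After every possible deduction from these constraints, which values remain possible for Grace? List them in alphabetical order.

C, D, H

The 8 variables draw from only 8 values {A, B, C, D, E, F, G, H}, so each is used; only Frank can be G, hence Frank = G.
The 7 still-open variables draw from only 7 values {A, B, C, D, E, F, H}, so each is used; only Ivy can be E, hence Ivy = E.
Jack, Erin, Grace share exactly the 3 values {C, D, H}; by pigeonhole those values go to them, so strike C, D, H from Alice, Dave, Hank.
Hank has just one choice, so Hank = A. So Alice can't be A.
No further eliminations apply; Grace can still be any of C, D, H.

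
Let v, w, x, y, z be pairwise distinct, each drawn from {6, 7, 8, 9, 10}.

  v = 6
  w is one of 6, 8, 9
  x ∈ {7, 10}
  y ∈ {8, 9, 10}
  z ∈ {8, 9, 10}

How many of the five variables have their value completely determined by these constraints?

2

v's domain is down to {6}, so v = 6. So w can't be 6.
The 4 still-open variables together cover exactly {7, 8, 9, 10} — 4 values for 4 variables — and 7 appears only in x's list, so x = 7.
Determined: v=6, x=7. The other variables each still have more than one consistent value. That makes 2.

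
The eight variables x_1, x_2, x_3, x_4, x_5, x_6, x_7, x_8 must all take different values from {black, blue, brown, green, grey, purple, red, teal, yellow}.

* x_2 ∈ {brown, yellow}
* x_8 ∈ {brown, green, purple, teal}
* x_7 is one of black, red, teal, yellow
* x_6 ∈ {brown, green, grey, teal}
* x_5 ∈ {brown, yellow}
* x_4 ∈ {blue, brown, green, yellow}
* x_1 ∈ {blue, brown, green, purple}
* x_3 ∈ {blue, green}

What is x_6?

grey

The 2 variables x_2 and x_5 are confined to {brown, yellow}, which locks those values in; drop them from x_1, x_4, x_6, x_7, x_8.
The 2 variables x_3 and x_4 are confined to {blue, green}, which locks those values in; drop them from x_1, x_6, x_8.
x_1 must be purple (only option left). Strike purple from x_8.
x_8 must be teal (only option left). Strike teal from x_6, x_7.
So x_6 = grey.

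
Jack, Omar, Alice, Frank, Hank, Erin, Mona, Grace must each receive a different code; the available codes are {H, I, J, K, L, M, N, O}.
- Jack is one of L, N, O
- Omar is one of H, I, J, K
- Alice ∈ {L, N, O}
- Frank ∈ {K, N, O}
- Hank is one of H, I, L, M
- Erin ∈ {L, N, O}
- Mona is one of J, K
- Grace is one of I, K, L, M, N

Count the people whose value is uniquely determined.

Jack, Alice, Erin between them cover only {L, N, O} — a naked triple. Remove those values from Frank, Hank, Grace.
Frank has just one choice, so Frank = K. Strike K from Omar, Mona, Grace.
Mona must be J (only option left). Eliminate J elsewhere: Omar.
Determined: Frank=K, Mona=J. The other people each still have more than one consistent value. That makes 2.

2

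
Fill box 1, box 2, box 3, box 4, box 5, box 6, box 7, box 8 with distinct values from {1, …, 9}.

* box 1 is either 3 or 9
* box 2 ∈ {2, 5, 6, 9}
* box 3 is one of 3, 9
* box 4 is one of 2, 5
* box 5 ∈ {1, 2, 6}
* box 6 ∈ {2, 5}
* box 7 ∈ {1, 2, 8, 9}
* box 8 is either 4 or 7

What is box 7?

8

box 1 and box 3 share exactly the 2 values {3, 9}; by pigeonhole those values go to them, so strike 3, 9 from box 2, box 7.
The 2 variables box 4 and box 6 are confined to {2, 5}, which locks those values in; drop them from box 2, box 5, box 7.
box 2 must be 6 (only option left). So box 5 can't be 6.
That leaves box 5 = 1. Strike 1 from box 7.
So box 7 = 8.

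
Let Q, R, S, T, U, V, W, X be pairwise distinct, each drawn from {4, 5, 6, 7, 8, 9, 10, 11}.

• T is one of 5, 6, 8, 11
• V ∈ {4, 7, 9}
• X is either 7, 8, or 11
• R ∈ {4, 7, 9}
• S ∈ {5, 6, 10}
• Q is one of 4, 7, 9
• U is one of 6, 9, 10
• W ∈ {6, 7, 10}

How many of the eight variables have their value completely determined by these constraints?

Q, R, V between them cover only {4, 7, 9} — a naked triple. Remove those values from U, W, X.
U and W share exactly the 2 values {6, 10}; by pigeonhole those values go to them, so strike 6, 10 from S, T.
S has just one choice, so S = 5. Eliminate 5 elsewhere: T.
Determined: S=5. The other variables each still have more than one consistent value. That makes 1.

1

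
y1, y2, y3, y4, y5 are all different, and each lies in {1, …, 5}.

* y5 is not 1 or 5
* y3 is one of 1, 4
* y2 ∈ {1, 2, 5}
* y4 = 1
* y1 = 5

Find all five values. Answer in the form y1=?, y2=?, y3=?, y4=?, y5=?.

y1 must be 5 (only option left). Remove 5 from y2.
y4 must be 1 (only option left). So y2, y3 can't be 1.
That leaves y2 = 2. So y5 can't be 2.
y3's domain is down to {4}, so y3 = 4. So y5 can't be 4.
y5 must be 3 (only option left).

y1=5, y2=2, y3=4, y4=1, y5=3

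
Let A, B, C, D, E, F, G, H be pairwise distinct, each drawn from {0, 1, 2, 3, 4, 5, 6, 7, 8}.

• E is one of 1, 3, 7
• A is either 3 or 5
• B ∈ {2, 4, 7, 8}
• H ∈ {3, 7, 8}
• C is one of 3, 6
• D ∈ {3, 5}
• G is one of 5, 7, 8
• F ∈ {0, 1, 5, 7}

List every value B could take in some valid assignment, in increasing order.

The 2 variables A and D are confined to {3, 5}, which locks those values in; drop them from C, E, F, G, H.
C's domain is down to {6}, so C = 6.
G and H share exactly the 2 values {7, 8}; by pigeonhole those values go to them, so strike 7, 8 from B, E, F.
That leaves E = 1. Strike 1 from F.
F's domain is down to {0}, so F = 0.
No further eliminations apply; B can still be any of 2, 4.

2, 4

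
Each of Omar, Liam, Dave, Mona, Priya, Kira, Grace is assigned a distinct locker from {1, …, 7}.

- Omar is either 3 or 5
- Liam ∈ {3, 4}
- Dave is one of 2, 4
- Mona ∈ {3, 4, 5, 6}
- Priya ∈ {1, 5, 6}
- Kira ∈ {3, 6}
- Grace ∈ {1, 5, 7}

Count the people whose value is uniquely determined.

3

The 7 variables draw from only 7 values {1, 2, 3, 4, 5, 6, 7}, so each is used; only Dave can be 2, hence Dave = 2.
Among the 6 still-open variables, 7 fits only Grace (and all 6 values in {1, 3, 4, 5, 6, 7} must be used), so Grace = 7.
The 5 still-open variables together cover exactly {1, 3, 4, 5, 6} — 5 values for 5 variables — and 1 appears only in Priya's list, so Priya = 1.
Determined: Dave=2, Priya=1, Grace=7. The other people each still have more than one consistent value. That makes 3.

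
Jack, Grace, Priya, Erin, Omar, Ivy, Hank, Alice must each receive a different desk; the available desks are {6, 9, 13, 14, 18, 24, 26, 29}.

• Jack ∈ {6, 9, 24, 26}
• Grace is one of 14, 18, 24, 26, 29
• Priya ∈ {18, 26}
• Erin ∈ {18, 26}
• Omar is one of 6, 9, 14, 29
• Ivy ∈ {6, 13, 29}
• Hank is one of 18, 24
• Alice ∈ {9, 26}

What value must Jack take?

The 8 variables draw from only 8 values {6, 9, 13, 14, 18, 24, 26, 29}, so each is used; only Ivy can be 13, hence Ivy = 13.
Priya and Erin share exactly the 2 values {18, 26}; by pigeonhole those values go to them, so strike 18, 26 from Jack, Grace, Hank, Alice.
Hank has just one choice, so Hank = 24. Strike 24 from Jack, Grace.
Alice must be 9 (only option left). So Jack, Omar can't be 9.
So Jack = 6.

6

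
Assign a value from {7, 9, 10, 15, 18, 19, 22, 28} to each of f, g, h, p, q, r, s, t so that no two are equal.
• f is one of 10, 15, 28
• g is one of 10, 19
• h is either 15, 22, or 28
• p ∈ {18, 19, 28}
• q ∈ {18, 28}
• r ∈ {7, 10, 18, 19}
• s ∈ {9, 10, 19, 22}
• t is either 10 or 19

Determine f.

15

The 8 variables draw from only 8 values {7, 9, 10, 15, 18, 19, 22, 28}, so each is used; only r can be 7, hence r = 7.
Among the 7 still-open variables, 9 fits only s (and all 7 values in {9, 10, 15, 18, 19, 22, 28} must be used), so s = 9.
The 6 still-open variables together cover exactly {10, 15, 18, 19, 22, 28} — 6 values for 6 variables — and 22 appears only in h's list, so h = 22.
Among the 5 still-open variables, 15 fits only f (and all 5 values in {10, 15, 18, 19, 28} must be used), so f = 15.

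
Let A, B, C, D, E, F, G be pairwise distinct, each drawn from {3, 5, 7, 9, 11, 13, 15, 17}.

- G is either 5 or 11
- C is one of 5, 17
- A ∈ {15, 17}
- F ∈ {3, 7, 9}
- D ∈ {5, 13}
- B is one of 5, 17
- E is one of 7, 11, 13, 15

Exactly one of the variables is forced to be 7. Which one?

The 2 variables B and C are confined to {5, 17}, which locks those values in; drop them from A, D, G.
That leaves A = 15. So E can't be 15.
That leaves D = 13. Strike 13 from E.
G has just one choice, so G = 11. So E can't be 11.
So 7 goes to E.

E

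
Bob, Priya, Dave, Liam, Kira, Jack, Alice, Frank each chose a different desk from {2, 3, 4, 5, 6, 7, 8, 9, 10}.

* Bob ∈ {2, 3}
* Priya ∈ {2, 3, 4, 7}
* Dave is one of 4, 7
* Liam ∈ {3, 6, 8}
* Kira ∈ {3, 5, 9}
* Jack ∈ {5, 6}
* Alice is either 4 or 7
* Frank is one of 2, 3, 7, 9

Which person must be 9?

Frank

The 8 variables draw from only 8 values {2, 3, 4, 5, 6, 7, 8, 9}, so each is used; only Liam can be 8, hence Liam = 8.
The 7 still-open variables together cover exactly {2, 3, 4, 5, 6, 7, 9} — 7 values for 7 variables — and 6 appears only in Jack's list, so Jack = 6.
The 6 still-open variables draw from only 6 values {2, 3, 4, 5, 7, 9}, so each is used; only Kira can be 5, hence Kira = 5.
The 5 still-open variables draw from only 5 values {2, 3, 4, 7, 9}, so each is used; only Frank can be 9, hence Frank = 9.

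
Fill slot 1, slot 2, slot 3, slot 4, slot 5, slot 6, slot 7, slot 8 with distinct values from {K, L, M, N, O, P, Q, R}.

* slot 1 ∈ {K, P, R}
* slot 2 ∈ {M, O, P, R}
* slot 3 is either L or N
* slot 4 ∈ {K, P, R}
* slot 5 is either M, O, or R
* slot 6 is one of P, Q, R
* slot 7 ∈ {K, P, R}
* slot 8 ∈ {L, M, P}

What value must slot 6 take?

The 8 variables together cover exactly {K, L, M, N, O, P, Q, R} — 8 values for 8 variables — and N appears only in slot 3's list, so slot 3 = N.
The 7 still-open variables together cover exactly {K, L, M, O, P, Q, R} — 7 values for 7 variables — and L appears only in slot 8's list, so slot 8 = L.
The 6 still-open variables together cover exactly {K, M, O, P, Q, R} — 6 values for 6 variables — and Q appears only in slot 6's list, so slot 6 = Q.

Q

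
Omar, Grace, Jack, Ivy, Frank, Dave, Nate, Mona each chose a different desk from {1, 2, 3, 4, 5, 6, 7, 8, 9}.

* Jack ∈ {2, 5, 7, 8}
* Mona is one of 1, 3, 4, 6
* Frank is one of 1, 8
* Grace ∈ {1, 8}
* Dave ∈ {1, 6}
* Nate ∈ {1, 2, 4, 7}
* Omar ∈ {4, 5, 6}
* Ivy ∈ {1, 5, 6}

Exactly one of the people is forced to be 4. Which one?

The 8 variables draw from only 8 values {1, 2, 3, 4, 5, 6, 7, 8}, so each is used; only Mona can be 3, hence Mona = 3.
The 2 variables Grace and Frank are confined to {1, 8}, which locks those values in; drop them from Jack, Ivy, Dave, Nate.
Dave has just one choice, so Dave = 6. Eliminate 6 elsewhere: Omar, Ivy.
Ivy must be 5 (only option left). Remove 5 from Omar, Jack.
So 4 goes to Omar.

Omar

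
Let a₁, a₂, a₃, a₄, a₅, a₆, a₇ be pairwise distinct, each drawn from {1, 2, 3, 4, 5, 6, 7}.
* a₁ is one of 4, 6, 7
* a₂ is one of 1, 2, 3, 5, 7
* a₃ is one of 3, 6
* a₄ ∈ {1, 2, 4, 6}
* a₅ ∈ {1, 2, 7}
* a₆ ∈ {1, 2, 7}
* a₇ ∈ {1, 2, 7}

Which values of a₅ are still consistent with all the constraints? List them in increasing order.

1, 2, 7

The 7 variables draw from only 7 values {1, 2, 3, 4, 5, 6, 7}, so each is used; only a₂ can be 5, hence a₂ = 5.
Among the 6 still-open variables, 3 fits only a₃ (and all 6 values in {1, 2, 3, 4, 6, 7} must be used), so a₃ = 3.
a₅, a₆, a₇ between them cover only {1, 2, 7} — a naked triple. Remove those values from a₁, a₄.
No further eliminations apply; a₅ can still be any of 1, 2, 7.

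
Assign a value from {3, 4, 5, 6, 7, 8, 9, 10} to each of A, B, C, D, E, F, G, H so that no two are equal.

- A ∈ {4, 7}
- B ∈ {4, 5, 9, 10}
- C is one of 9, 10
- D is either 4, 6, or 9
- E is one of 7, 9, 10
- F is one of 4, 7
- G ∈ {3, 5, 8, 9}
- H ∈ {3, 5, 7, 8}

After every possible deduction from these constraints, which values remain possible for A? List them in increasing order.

4, 7

The 8 variables together cover exactly {3, 4, 5, 6, 7, 8, 9, 10} — 8 values for 8 variables — and 6 appears only in D's list, so D = 6.
A and F between them cover only {4, 7} — a naked pair. Remove those values from B, E, H.
C and E share exactly the 2 values {9, 10}; by pigeonhole those values go to them, so strike 9, 10 from B, G.
B's domain is down to {5}, so B = 5. Strike 5 from G, H.
No further eliminations apply; A can still be any of 4, 7.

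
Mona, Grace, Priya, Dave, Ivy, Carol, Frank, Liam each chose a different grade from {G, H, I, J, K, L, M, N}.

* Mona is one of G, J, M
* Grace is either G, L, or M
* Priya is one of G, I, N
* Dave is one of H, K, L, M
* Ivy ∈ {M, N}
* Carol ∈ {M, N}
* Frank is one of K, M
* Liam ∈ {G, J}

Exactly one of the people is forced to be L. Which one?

Grace

Among the 8 variables, H fits only Dave (and all 8 values in {G, H, I, J, K, L, M, N} must be used), so Dave = H.
The 7 still-open variables draw from only 7 values {G, I, J, K, L, M, N}, so each is used; only Priya can be I, hence Priya = I.
The 6 still-open variables together cover exactly {G, J, K, L, M, N} — 6 values for 6 variables — and K appears only in Frank's list, so Frank = K.
Among the 5 still-open variables, L fits only Grace (and all 5 values in {G, J, L, M, N} must be used), so Grace = L.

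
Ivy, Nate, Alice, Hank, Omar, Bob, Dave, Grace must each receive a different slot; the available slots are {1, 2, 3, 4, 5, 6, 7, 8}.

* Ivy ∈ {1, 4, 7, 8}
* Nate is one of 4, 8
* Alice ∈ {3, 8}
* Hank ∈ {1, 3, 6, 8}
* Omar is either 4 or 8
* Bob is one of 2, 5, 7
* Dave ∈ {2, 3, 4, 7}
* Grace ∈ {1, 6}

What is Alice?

The 8 variables draw from only 8 values {1, 2, 3, 4, 5, 6, 7, 8}, so each is used; only Bob can be 5, hence Bob = 5.
The 7 still-open variables together cover exactly {1, 2, 3, 4, 6, 7, 8} — 7 values for 7 variables — and 2 appears only in Dave's list, so Dave = 2.
Among the 6 still-open variables, 7 fits only Ivy (and all 6 values in {1, 3, 4, 6, 7, 8} must be used), so Ivy = 7.
Nate and Omar share exactly the 2 values {4, 8}; by pigeonhole those values go to them, so strike 4, 8 from Alice, Hank.
So Alice = 3.

3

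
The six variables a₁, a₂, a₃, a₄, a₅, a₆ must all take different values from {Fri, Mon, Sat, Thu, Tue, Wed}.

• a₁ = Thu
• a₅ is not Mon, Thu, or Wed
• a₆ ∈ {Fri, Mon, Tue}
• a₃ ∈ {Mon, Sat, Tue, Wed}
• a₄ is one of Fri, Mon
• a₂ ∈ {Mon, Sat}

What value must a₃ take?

Wed

a₁ has just one choice, so a₁ = Thu.
The 5 still-open variables together cover exactly {Fri, Mon, Sat, Tue, Wed} — 5 values for 5 variables — and Wed appears only in a₃'s list, so a₃ = Wed.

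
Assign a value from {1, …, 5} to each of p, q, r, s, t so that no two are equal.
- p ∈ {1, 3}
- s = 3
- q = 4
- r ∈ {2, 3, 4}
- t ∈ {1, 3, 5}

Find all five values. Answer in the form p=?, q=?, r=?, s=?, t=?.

p=1, q=4, r=2, s=3, t=5

q must be 4 (only option left). Remove 4 from r.
s's domain is down to {3}, so s = 3. Remove 3 from p, r, t.
That leaves p = 1. Eliminate 1 elsewhere: t.
That leaves r = 2.
t has just one choice, so t = 5.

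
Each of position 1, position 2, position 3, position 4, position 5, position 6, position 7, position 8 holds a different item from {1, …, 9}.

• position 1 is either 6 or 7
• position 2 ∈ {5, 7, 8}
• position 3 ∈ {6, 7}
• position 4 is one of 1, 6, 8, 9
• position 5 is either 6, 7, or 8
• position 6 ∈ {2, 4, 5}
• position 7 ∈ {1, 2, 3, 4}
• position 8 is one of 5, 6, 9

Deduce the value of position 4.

position 1 and position 3 share exactly the 2 values {6, 7}; by pigeonhole those values go to them, so strike 6, 7 from position 2, position 4, position 5, position 8.
That leaves position 5 = 8. So position 2, position 4 can't be 8.
That leaves position 2 = 5. Eliminate 5 elsewhere: position 6, position 8.
position 8 must be 9 (only option left). So position 4 can't be 9.
So position 4 = 1.

1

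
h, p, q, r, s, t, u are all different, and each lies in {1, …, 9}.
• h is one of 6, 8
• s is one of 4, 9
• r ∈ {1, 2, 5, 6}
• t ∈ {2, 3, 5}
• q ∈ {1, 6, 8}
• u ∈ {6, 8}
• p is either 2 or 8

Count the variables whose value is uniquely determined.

4

h and u share exactly the 2 values {6, 8}; by pigeonhole those values go to them, so strike 6, 8 from p, q, r.
That leaves p = 2. Strike 2 from r, t.
q must be 1 (only option left). Strike 1 from r.
r has just one choice, so r = 5. Remove 5 from t.
t has just one choice, so t = 3.
Determined: p=2, q=1, r=5, t=3. The other variables each still have more than one consistent value. That makes 4.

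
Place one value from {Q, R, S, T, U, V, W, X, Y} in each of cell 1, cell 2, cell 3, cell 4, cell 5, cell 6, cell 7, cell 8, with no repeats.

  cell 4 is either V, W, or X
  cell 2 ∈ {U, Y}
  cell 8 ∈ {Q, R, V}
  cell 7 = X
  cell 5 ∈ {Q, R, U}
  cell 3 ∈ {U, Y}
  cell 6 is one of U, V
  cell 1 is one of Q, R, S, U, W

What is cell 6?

cell 7 has just one choice, so cell 7 = X. Eliminate X elsewhere: cell 4.
Among the 7 still-open variables, S fits only cell 1 (and all 7 values in {Q, R, S, U, V, W, Y} must be used), so cell 1 = S.
The 6 still-open variables together cover exactly {Q, R, U, V, W, Y} — 6 values for 6 variables — and W appears only in cell 4's list, so cell 4 = W.
cell 2 and cell 3 share exactly the 2 values {U, Y}; by pigeonhole those values go to them, so strike U, Y from cell 5, cell 6.
So cell 6 = V.

V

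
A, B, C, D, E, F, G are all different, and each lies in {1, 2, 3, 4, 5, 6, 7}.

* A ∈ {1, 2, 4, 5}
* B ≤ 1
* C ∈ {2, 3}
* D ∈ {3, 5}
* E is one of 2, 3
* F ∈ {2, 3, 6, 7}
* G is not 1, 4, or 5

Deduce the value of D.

B must be 1 (only option left). Remove 1 from A.
Among the 6 still-open variables, 4 fits only A (and all 6 values in {2, 3, 4, 5, 6, 7} must be used), so A = 4.
The 5 still-open variables draw from only 5 values {2, 3, 5, 6, 7}, so each is used; only D can be 5, hence D = 5.

5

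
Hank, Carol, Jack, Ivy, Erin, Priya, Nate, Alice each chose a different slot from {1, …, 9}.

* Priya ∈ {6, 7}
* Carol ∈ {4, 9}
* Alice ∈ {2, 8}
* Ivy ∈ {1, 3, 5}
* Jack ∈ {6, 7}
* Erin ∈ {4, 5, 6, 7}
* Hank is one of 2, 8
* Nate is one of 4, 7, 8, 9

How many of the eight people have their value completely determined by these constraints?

Hank and Alice between them cover only {2, 8} — a naked pair. Remove those values from Nate.
The 2 variables Jack and Priya are confined to {6, 7}, which locks those values in; drop them from Erin, Nate.
Carol and Nate between them cover only {4, 9} — a naked pair. Remove those values from Erin.
Erin must be 5 (only option left). Strike 5 from Ivy.
Determined: Erin=5. The other people each still have more than one consistent value. That makes 1.

1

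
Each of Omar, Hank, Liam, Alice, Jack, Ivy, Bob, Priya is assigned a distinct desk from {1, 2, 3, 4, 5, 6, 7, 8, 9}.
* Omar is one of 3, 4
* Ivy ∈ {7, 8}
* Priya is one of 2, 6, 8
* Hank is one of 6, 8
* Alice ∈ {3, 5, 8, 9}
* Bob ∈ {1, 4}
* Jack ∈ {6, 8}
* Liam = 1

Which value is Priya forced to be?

Liam must be 1 (only option left). Eliminate 1 elsewhere: Bob.
That leaves Bob = 4. So Omar can't be 4.
Omar must be 3 (only option left). Eliminate 3 elsewhere: Alice.
The 2 variables Hank and Jack are confined to {6, 8}, which locks those values in; drop them from Alice, Ivy, Priya.
So Priya = 2.

2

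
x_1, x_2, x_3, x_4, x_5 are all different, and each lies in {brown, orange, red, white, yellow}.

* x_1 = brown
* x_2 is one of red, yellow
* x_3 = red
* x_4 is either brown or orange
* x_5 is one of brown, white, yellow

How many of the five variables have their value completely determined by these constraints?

5

x_1 has just one choice, so x_1 = brown. Remove brown from x_4, x_5.
x_3 must be red (only option left). Strike red from x_2.
x_4 has just one choice, so x_4 = orange.
That leaves x_2 = yellow. Eliminate yellow elsewhere: x_5.
That leaves x_5 = white.
Every variable is fixed: x_1=brown, x_2=yellow, x_3=red, x_4=orange, x_5=white. That makes 5.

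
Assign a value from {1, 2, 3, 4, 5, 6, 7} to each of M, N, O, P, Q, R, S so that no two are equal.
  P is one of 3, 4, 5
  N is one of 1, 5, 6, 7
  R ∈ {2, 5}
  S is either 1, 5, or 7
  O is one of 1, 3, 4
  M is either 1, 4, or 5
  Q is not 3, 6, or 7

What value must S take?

7

Among the 7 variables, 6 fits only N (and all 7 values in {1, 2, 3, 4, 5, 6, 7} must be used), so N = 6.
Among the 6 still-open variables, 7 fits only S (and all 6 values in {1, 2, 3, 4, 5, 7} must be used), so S = 7.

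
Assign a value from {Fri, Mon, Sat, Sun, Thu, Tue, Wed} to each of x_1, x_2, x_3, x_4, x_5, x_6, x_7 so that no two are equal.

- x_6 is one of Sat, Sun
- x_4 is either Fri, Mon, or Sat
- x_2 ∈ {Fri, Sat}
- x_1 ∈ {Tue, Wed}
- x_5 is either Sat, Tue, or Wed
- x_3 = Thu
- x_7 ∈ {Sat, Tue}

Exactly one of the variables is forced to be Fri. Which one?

x_2

x_3 must be Thu (only option left).
Among the 6 still-open variables, Mon fits only x_4 (and all 6 values in {Fri, Mon, Sat, Sun, Tue, Wed} must be used), so x_4 = Mon.
Among the 5 still-open variables, Fri fits only x_2 (and all 5 values in {Fri, Sat, Sun, Tue, Wed} must be used), so x_2 = Fri.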